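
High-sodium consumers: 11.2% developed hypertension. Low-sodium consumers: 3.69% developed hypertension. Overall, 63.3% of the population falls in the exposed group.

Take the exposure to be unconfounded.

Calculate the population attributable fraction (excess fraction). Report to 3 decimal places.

PAF ≈ 0.563

p₁ = 0.112, p₀ = 0.0369.
Overall risk P(Y=1) = π·p₁ + (1−π)·p₀ = 0.633×0.112 + 0.367×0.0369 = 0.084438.
Under exogeneity, PAF = [P(Y=1) − p₀] / P(Y=1).
PAF = (0.084438 − 0.0369) / 0.084438 ≈ 0.5630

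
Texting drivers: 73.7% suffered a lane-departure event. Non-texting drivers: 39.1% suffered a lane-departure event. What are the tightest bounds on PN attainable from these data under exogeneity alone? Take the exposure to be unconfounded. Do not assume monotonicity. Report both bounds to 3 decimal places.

p₁ = 0.737, p₀ = 0.391.
Under exogeneity alone the bounds on PN are max{0,(p₁−p₀)/p₁} ≤ PN ≤ min{1,(1−p₀)/p₁}.
  lower = (p₁ − p₀)/p₁ = 0.346 / 0.737 ≈ 0.4695
  upper = min{1, (1 − p₀)/p₁} = 0.609 / 0.737 ≈ 0.8263

0.469 ≤ PN ≤ 0.826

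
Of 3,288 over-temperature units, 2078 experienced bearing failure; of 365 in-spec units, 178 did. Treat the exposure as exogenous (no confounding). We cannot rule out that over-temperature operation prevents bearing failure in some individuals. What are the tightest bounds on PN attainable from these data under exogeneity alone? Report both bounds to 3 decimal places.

p₁ = P(outcome | exposed) = 2078/3288 = 0.632
p₀ = P(outcome | unexposed) = 178/365 = 0.48767
Under exogeneity alone the bounds on PN are max{0,(p₁−p₀)/p₁} ≤ PN ≤ min{1,(1−p₀)/p₁}.
  lower = (p₁ − p₀)/p₁ = 0.14432 / 0.632 ≈ 0.2284
  upper = min{1, (1 − p₀)/p₁} = 0.51233 / 0.632 ≈ 0.8107

0.228 ≤ PN ≤ 0.811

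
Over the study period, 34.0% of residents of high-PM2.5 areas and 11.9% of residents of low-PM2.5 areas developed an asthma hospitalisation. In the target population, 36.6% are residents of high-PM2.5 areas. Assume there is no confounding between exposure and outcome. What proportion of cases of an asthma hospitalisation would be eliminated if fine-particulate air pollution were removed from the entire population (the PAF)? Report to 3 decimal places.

p₁ = 0.34, p₀ = 0.119.
Overall risk P(Y=1) = π·p₁ + (1−π)·p₀ = 0.366×0.34 + 0.634×0.119 = 0.19989.
Under exogeneity, PAF = [P(Y=1) − p₀] / P(Y=1).
PAF = (0.19989 − 0.119) / 0.19989 ≈ 0.4047

PAF ≈ 0.405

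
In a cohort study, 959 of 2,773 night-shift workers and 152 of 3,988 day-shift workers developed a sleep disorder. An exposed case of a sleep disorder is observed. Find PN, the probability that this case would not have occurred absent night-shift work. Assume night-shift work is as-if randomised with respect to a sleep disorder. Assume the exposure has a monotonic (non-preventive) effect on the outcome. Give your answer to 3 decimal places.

p₁ = P(outcome | exposed) = 959/2773 = 0.34583
p₀ = P(outcome | unexposed) = 152/3988 = 0.038114
Under exogeneity and monotonicity, PN = (p₁ − p₀) / p₁.
PN = (0.34583 − 0.038114) / 0.34583 = 0.30772 / 0.34583 ≈ 0.8898

PN ≈ 0.890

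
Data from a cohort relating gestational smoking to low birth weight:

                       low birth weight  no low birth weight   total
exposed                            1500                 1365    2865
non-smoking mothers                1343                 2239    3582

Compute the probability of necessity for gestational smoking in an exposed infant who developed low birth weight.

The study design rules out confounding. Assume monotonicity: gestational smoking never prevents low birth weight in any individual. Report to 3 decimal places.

PN ≈ 0.284

p₁ = P(outcome | exposed) = 1500/2865 = 0.52356
p₀ = P(outcome | unexposed) = 1343/3582 = 0.37493
Under exogeneity and monotonicity, PN = (p₁ − p₀)/p₁.
PN = (0.52356 − 0.37493) / 0.52356 ≈ 0.2839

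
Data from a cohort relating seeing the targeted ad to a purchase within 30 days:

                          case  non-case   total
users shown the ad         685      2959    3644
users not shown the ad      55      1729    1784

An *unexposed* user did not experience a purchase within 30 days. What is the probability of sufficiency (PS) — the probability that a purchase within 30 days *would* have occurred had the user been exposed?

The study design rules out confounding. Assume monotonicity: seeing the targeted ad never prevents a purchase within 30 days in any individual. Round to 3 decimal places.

p₁ = P(outcome | exposed) = 685/3644 = 0.18798
p₀ = P(outcome | unexposed) = 55/1784 = 0.03083
Under exogeneity and monotonicity, PS = (p₁ − p₀)/(1 − p₀).
PS = (0.18798 − 0.03083) / 0.96917 ≈ 0.1621

PS ≈ 0.162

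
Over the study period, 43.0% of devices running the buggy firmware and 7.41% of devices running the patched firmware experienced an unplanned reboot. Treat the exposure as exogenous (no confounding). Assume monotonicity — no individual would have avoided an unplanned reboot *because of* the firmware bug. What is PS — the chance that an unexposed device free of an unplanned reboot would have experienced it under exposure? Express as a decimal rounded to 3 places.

PS ≈ 0.384

p₁ = 0.43, p₀ = 0.0741.
Under exogeneity and monotonicity, PS = (p₁ − p₀) / (1 − p₀).
PS = (0.43 − 0.0741) / (1 − 0.0741) = 0.3559 / 0.9259 ≈ 0.3844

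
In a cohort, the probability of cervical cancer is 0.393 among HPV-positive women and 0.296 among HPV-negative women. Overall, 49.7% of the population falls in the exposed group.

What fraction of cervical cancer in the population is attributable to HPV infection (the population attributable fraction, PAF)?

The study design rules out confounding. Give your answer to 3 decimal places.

PAF ≈ 0.140

Let p₁ = 0.393, p₀ = 0.296.
Overall risk P(Y=1) = π·p₁ + (1−π)·p₀ = 0.497×0.393 + 0.503×0.296 = 0.34421.
Under exogeneity, PAF = [P(Y=1) − p₀] / P(Y=1).
PAF = (0.34421 − 0.296) / 0.34421 ≈ 0.1401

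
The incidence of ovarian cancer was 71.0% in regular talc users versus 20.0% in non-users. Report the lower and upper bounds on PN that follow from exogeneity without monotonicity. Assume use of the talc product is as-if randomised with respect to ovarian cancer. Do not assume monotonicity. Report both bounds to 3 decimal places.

0.718 ≤ PN ≤ 1.000

p₁ = 0.71, p₀ = 0.2.
Under exogeneity alone the bounds on PN are max{0,(p₁−p₀)/p₁} ≤ PN ≤ min{1,(1−p₀)/p₁}.
  lower = (p₁ − p₀)/p₁ = 0.51 / 0.71 ≈ 0.7183
  upper = min{1, (1 − p₀)/p₁} = 0.8 / 0.71 ≈ 1.1268 → capped at 1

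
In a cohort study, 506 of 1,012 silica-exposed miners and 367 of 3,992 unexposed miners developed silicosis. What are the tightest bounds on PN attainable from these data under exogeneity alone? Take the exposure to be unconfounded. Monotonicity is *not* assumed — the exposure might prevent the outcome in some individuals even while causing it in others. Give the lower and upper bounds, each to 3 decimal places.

0.816 ≤ PN ≤ 1.000

p₁ = P(outcome | exposed) = 506/1012 = 0.5
p₀ = P(outcome | unexposed) = 367/3992 = 0.091934
Under exogeneity alone the bounds on PN are max{0,(p₁−p₀)/p₁} ≤ PN ≤ min{1,(1−p₀)/p₁}.
  lower = (p₁ − p₀)/p₁ = 0.40807 / 0.5 ≈ 0.8161
  upper = min{1, (1 − p₀)/p₁} = 0.90807 / 0.5 ≈ 1.8161 → capped at 1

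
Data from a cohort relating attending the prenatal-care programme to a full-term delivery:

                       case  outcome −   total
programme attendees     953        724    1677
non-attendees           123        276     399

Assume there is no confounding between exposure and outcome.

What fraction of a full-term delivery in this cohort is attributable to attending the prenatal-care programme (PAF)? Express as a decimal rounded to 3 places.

p₁ = P(outcome | exposed) = 953/1677 = 0.56828
p₀ = P(outcome | unexposed) = 123/399 = 0.30827
Exposure prevalence π = 1677/2076 = 0.8078; overall risk P(Y=1) = 0.5183.
Under exogeneity, PAF = [P(Y=1) − p₀]/P(Y=1).
PAF = (0.5183 − 0.30827) / 0.5183 ≈ 0.4052

PAF ≈ 0.405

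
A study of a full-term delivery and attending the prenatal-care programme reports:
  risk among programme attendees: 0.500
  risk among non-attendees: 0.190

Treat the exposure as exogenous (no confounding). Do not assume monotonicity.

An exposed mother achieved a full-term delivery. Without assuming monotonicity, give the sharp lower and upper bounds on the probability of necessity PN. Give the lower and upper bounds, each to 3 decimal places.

0.620 ≤ PN ≤ 1.000

Let p₁ = 0.5, p₀ = 0.19.
Under exogeneity alone the bounds on PN are max{0,(p₁−p₀)/p₁} ≤ PN ≤ min{1,(1−p₀)/p₁}.
  lower = (p₁ − p₀)/p₁ = 0.31 / 0.5 ≈ 0.6200
  upper = min{1, (1 − p₀)/p₁} = 0.81 / 0.5 ≈ 1.6200 → capped at 1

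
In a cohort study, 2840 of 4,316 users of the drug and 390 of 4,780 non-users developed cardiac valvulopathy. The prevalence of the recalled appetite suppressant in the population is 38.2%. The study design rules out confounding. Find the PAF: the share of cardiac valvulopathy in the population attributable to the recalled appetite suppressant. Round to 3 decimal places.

p₁ = P(outcome | exposed) = 2840/4316 = 0.65802
p₀ = P(outcome | unexposed) = 390/4780 = 0.08159
Overall risk P(Y=1) = π·p₁ + (1−π)·p₀ = 0.382×0.65802 + 0.618×0.08159 = 0.30178.
Under exogeneity, PAF = [P(Y=1) − p₀] / P(Y=1).
PAF = (0.30178 − 0.08159) / 0.30178 ≈ 0.7296

PAF ≈ 0.730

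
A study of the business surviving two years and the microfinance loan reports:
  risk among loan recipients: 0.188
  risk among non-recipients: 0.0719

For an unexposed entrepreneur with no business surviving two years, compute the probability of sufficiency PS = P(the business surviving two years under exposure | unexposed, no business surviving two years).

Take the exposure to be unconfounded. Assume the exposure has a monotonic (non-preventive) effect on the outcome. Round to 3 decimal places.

PS ≈ 0.125

Let p₁ = 0.188, p₀ = 0.0719.
Under exogeneity and monotonicity, PS = (p₁ − p₀) / (1 − p₀).
PS = (0.188 − 0.0719) / (1 − 0.0719) = 0.1161 / 0.9281 ≈ 0.1251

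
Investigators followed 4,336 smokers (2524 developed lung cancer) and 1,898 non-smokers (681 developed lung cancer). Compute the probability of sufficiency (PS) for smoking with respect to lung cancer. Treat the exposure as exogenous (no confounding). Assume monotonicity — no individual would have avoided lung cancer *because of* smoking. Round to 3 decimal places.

PS ≈ 0.348

p₁ = P(outcome | exposed) = 2524/4336 = 0.5821
p₀ = P(outcome | unexposed) = 681/1898 = 0.3588
Under exogeneity and monotonicity, PS = (p₁ − p₀) / (1 − p₀).
PS = (0.5821 − 0.3588) / (1 − 0.3588) = 0.2233 / 0.6412 ≈ 0.3483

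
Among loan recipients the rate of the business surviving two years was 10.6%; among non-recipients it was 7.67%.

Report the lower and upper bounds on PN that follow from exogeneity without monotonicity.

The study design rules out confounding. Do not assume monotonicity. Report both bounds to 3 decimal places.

p₁ = 0.106, p₀ = 0.0767.
Under exogeneity alone the bounds on PN are max{0,(p₁−p₀)/p₁} ≤ PN ≤ min{1,(1−p₀)/p₁}.
  lower = (p₁ − p₀)/p₁ = 0.0293 / 0.106 ≈ 0.2764
  upper = min{1, (1 − p₀)/p₁} = 0.9233 / 0.106 ≈ 8.7104 → capped at 1

0.276 ≤ PN ≤ 1.000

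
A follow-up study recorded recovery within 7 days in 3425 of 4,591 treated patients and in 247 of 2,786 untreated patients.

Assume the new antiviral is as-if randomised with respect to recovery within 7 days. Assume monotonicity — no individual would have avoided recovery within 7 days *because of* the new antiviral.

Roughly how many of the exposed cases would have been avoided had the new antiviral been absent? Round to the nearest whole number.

about 3018 cases

p₁ = P(outcome | exposed) = 3425/4591 = 0.74602
p₀ = P(outcome | unexposed) = 247/2786 = 0.088658
PN = (p₁ − p₀)/p₁ = (0.74602 − 0.088658) / 0.74602 ≈ 0.88116.
Attributable cases ≈ PN × (exposed cases) = 0.88116 × 3425 ≈ 3017.97.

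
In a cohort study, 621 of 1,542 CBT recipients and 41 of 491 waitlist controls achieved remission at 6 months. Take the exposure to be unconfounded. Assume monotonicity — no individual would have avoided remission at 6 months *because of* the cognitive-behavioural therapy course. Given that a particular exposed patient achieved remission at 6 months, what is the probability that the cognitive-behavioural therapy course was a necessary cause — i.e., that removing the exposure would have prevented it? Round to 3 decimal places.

p₁ = P(outcome | exposed) = 621/1542 = 0.40272
p₀ = P(outcome | unexposed) = 41/491 = 0.083503
Under exogeneity and monotonicity, PN = (p₁ − p₀) / p₁.
PN = (0.40272 − 0.083503) / 0.40272 = 0.31922 / 0.40272 ≈ 0.7927

PN ≈ 0.793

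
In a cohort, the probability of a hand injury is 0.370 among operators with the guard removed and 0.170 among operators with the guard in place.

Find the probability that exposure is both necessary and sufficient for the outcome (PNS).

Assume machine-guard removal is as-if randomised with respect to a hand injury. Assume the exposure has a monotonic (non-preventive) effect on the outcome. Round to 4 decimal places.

Let p₁ = 0.37, p₀ = 0.17.
Under exogeneity and monotonicity, PNS = p₁ − p₀.
PNS = 0.37 − 0.17 = 0.2

PNS ≈ 0.2000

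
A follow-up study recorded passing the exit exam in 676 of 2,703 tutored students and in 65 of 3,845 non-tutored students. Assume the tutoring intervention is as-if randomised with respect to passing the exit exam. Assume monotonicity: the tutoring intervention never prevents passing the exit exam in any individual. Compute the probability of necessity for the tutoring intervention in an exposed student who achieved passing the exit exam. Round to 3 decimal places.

p₁ = P(outcome | exposed) = 676/2703 = 0.25009
p₀ = P(outcome | unexposed) = 65/3845 = 0.016905
Under exogeneity and monotonicity, PN = (p₁ − p₀) / p₁.
PN = (0.25009 − 0.016905) / 0.25009 = 0.23319 / 0.25009 ≈ 0.9324

PN ≈ 0.932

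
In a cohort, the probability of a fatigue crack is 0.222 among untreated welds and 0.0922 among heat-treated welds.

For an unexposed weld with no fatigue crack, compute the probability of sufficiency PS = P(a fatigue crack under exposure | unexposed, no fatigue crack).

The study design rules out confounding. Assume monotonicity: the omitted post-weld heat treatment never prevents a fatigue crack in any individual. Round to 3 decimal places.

PS ≈ 0.143

Let p₁ = 0.222, p₀ = 0.0922.
Under exogeneity and monotonicity, PS = (p₁ − p₀) / (1 − p₀).
PS = (0.222 − 0.0922) / (1 − 0.0922) = 0.1298 / 0.9078 ≈ 0.1430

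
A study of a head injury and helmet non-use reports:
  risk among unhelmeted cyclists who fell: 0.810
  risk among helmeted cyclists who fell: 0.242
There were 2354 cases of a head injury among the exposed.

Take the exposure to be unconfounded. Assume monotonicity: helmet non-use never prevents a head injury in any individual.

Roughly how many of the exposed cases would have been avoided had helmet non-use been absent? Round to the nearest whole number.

Let p₁ = 0.81, p₀ = 0.242.
PN = (p₁ − p₀)/p₁ = (0.81 − 0.242) / 0.81 ≈ 0.70123.
Attributable cases ≈ PN × (exposed cases) = 0.70123 × 2354 ≈ 1650.71.

about 1651 cases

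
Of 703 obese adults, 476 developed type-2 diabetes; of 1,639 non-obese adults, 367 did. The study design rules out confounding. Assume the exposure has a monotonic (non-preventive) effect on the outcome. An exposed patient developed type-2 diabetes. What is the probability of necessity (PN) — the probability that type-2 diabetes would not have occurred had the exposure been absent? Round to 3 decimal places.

p₁ = P(outcome | exposed) = 476/703 = 0.6771
p₀ = P(outcome | unexposed) = 367/1639 = 0.22392
Under exogeneity and monotonicity, PN = (p₁ − p₀) / p₁.
PN = (0.6771 − 0.22392) / 0.6771 = 0.45318 / 0.6771 ≈ 0.6693

PN ≈ 0.669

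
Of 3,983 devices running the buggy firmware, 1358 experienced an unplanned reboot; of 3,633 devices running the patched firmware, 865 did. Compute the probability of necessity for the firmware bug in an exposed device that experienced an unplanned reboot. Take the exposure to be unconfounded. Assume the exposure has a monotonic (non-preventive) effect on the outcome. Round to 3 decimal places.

PN ≈ 0.302

p₁ = P(outcome | exposed) = 1358/3983 = 0.34095
p₀ = P(outcome | unexposed) = 865/3633 = 0.2381
Under exogeneity and monotonicity, PN = (p₁ − p₀) / p₁.
PN = (0.34095 − 0.2381) / 0.34095 = 0.10285 / 0.34095 ≈ 0.3017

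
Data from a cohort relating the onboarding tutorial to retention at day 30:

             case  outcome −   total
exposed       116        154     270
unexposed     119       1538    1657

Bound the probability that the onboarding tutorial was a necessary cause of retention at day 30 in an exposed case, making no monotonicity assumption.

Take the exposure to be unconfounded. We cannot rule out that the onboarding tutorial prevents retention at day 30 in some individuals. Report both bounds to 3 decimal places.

p₁ = P(outcome | exposed) = 116/270 = 0.42963
p₀ = P(outcome | unexposed) = 119/1657 = 0.071817
Under exogeneity alone the bounds on PN are max{0,(p₁−p₀)/p₁} ≤ PN ≤ min{1,(1−p₀)/p₁}.
  lower = (p₁ − p₀)/p₁ = 0.35781 / 0.42963 ≈ 0.8328
  upper = min{1, (1 − p₀)/p₁} = 0.92818 / 0.42963 ≈ 2.1604 → capped at 1

0.833 ≤ PN ≤ 1.000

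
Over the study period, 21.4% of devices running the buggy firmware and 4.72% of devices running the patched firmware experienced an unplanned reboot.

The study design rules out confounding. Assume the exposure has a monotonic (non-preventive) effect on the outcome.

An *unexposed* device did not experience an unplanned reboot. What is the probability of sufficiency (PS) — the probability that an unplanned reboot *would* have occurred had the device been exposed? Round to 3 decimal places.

PS ≈ 0.175

p₁ = 0.214, p₀ = 0.0472.
Under exogeneity and monotonicity, PS = (p₁ − p₀) / (1 − p₀).
PS = (0.214 − 0.0472) / (1 − 0.0472) = 0.1668 / 0.9528 ≈ 0.1751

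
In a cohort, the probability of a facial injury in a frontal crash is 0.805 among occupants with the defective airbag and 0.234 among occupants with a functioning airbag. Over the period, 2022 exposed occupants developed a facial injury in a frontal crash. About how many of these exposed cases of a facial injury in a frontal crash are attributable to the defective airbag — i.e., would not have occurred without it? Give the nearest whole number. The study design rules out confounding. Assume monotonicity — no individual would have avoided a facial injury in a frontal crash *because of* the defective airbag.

about 1434 cases

Let p₁ = 0.805, p₀ = 0.234.
PN = (p₁ − p₀)/p₁ = (0.805 − 0.234) / 0.805 ≈ 0.70932.
Attributable cases ≈ PN × (exposed cases) = 0.70932 × 2022 ≈ 1434.24.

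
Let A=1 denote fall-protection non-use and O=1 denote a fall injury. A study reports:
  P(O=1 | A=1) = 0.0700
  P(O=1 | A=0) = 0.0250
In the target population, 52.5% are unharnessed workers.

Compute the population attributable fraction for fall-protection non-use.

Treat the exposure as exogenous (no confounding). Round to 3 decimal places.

PAF ≈ 0.486

Let p₁ = 0.07, p₀ = 0.025.
Overall risk P(Y=1) = π·p₁ + (1−π)·p₀ = 0.525×0.07 + 0.475×0.025 = 0.048625.
Under exogeneity, PAF = [P(Y=1) − p₀] / P(Y=1).
PAF = (0.048625 − 0.025) / 0.048625 ≈ 0.4859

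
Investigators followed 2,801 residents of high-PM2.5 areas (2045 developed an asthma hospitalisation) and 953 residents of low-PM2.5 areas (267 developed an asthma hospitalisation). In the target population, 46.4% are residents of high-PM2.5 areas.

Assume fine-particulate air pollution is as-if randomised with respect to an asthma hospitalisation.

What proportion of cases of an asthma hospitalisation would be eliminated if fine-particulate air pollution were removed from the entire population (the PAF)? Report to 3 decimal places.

PAF ≈ 0.427

p₁ = P(outcome | exposed) = 2045/2801 = 0.7301
p₀ = P(outcome | unexposed) = 267/953 = 0.28017
Overall risk P(Y=1) = π·p₁ + (1−π)·p₀ = 0.464×0.7301 + 0.536×0.28017 = 0.48893.
Under exogeneity, PAF = [P(Y=1) − p₀] / P(Y=1).
PAF = (0.48893 − 0.28017) / 0.48893 ≈ 0.4270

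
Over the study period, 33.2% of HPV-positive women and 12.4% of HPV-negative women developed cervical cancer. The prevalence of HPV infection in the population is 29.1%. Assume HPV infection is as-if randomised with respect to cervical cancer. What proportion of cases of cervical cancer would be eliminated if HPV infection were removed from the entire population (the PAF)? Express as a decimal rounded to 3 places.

p₁ = 0.332, p₀ = 0.124.
Overall risk P(Y=1) = π·p₁ + (1−π)·p₀ = 0.291×0.332 + 0.709×0.124 = 0.18453.
Under exogeneity, PAF = [P(Y=1) − p₀] / P(Y=1).
PAF = (0.18453 − 0.124) / 0.18453 ≈ 0.3280

PAF ≈ 0.328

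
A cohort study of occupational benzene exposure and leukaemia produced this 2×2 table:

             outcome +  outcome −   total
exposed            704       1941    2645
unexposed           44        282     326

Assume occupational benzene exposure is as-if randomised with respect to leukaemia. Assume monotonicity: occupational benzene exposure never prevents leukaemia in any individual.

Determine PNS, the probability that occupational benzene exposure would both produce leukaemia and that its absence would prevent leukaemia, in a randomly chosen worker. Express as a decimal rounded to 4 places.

p₁ = P(outcome | exposed) = 704/2645 = 0.26616
p₀ = P(outcome | unexposed) = 44/326 = 0.13497
Under exogeneity and monotonicity, PNS = p₁ − p₀.
PNS = 0.26616 − 0.13497 = 0.13119

PNS ≈ 0.1312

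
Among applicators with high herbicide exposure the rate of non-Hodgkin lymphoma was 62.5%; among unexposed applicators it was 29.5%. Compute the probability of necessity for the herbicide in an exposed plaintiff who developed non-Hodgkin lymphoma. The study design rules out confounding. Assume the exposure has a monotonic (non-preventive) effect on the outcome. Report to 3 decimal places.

p₁ = 0.625, p₀ = 0.295.
Under exogeneity and monotonicity, PN = (p₁ − p₀) / p₁.
PN = (0.625 − 0.295) / 0.625 = 0.33 / 0.625 ≈ 0.5280

PN ≈ 0.528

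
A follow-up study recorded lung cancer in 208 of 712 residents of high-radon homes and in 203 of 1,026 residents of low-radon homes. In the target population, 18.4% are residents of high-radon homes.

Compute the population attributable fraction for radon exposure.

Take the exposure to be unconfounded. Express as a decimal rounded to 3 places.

PAF ≈ 0.081

p₁ = P(outcome | exposed) = 208/712 = 0.29213
p₀ = P(outcome | unexposed) = 203/1026 = 0.19786
Overall risk P(Y=1) = π·p₁ + (1−π)·p₀ = 0.184×0.29213 + 0.816×0.19786 = 0.2152.
Under exogeneity, PAF = [P(Y=1) − p₀] / P(Y=1).
PAF = (0.2152 − 0.19786) / 0.2152 ≈ 0.0806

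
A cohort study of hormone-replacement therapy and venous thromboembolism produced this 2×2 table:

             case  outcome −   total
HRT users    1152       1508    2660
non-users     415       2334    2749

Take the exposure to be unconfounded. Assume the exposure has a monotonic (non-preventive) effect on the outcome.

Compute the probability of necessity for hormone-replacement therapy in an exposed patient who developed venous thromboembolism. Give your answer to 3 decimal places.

p₁ = P(outcome | exposed) = 1152/2660 = 0.43308
p₀ = P(outcome | unexposed) = 415/2749 = 0.15096
Under exogeneity and monotonicity, PN = (p₁ − p₀) / p₁.
PN = (0.43308 − 0.15096) / 0.43308 = 0.28212 / 0.43308 ≈ 0.6514

PN ≈ 0.651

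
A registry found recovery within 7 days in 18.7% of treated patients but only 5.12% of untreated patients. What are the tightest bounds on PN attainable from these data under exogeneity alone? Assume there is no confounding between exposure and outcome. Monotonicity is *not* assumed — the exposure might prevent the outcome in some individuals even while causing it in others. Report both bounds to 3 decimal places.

0.726 ≤ PN ≤ 1.000

p₁ = 0.187, p₀ = 0.0512.
Under exogeneity alone the bounds on PN are max{0,(p₁−p₀)/p₁} ≤ PN ≤ min{1,(1−p₀)/p₁}.
  lower = (p₁ − p₀)/p₁ = 0.1358 / 0.187 ≈ 0.7262
  upper = min{1, (1 − p₀)/p₁} = 0.9488 / 0.187 ≈ 5.0738 → capped at 1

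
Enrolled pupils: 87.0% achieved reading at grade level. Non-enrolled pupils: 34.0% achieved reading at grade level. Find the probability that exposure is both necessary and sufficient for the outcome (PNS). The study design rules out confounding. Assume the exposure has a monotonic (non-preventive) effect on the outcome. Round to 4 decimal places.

p₁ = 0.87, p₀ = 0.34.
Under exogeneity and monotonicity, PNS = p₁ − p₀.
PNS = 0.87 − 0.34 = 0.53

PNS ≈ 0.5300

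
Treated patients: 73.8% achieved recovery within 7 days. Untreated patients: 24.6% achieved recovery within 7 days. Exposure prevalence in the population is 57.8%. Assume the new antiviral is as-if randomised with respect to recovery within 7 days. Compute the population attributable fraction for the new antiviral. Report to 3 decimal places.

PAF ≈ 0.536

p₁ = 0.738, p₀ = 0.246.
Overall risk P(Y=1) = π·p₁ + (1−π)·p₀ = 0.578×0.738 + 0.422×0.246 = 0.53038.
Under exogeneity, PAF = [P(Y=1) − p₀] / P(Y=1).
PAF = (0.53038 − 0.246) / 0.53038 ≈ 0.5362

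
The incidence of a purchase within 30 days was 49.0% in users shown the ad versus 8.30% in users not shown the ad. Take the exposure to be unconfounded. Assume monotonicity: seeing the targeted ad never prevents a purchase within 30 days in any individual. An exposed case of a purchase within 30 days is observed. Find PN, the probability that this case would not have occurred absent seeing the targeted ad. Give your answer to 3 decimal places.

p₁ = 0.49, p₀ = 0.083.
Under exogeneity and monotonicity, PN = (p₁ − p₀) / p₁.
PN = (0.49 − 0.083) / 0.49 = 0.407 / 0.49 ≈ 0.8306

PN ≈ 0.831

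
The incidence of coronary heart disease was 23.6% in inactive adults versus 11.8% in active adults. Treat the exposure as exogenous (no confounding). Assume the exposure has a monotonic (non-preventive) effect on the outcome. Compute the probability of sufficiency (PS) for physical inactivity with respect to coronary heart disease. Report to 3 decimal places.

p₁ = 0.236, p₀ = 0.118.
Under exogeneity and monotonicity, PS = (p₁ − p₀) / (1 − p₀).
PS = (0.236 − 0.118) / (1 − 0.118) = 0.118 / 0.882 ≈ 0.1338

PS ≈ 0.134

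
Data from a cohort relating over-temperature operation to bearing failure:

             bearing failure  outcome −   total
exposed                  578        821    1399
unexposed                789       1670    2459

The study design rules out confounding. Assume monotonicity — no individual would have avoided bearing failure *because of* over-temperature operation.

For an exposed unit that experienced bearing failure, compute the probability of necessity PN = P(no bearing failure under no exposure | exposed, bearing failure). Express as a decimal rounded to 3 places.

PN ≈ 0.223

p₁ = P(outcome | exposed) = 578/1399 = 0.41315
p₀ = P(outcome | unexposed) = 789/2459 = 0.32086
Under exogeneity and monotonicity, PN = (p₁ − p₀)/p₁.
PN = (0.41315 − 0.32086) / 0.41315 ≈ 0.2234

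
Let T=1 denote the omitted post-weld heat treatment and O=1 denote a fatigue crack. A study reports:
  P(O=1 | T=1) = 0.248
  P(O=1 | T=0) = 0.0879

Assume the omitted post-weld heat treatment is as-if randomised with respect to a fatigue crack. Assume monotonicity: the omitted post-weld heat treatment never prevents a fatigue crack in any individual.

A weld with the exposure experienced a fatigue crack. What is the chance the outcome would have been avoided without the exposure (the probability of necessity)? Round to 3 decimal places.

PN ≈ 0.646

Let p₁ = 0.248, p₀ = 0.0879.
Under exogeneity and monotonicity, PN = (p₁ − p₀) / p₁.
PN = (0.248 − 0.0879) / 0.248 = 0.1601 / 0.248 ≈ 0.6456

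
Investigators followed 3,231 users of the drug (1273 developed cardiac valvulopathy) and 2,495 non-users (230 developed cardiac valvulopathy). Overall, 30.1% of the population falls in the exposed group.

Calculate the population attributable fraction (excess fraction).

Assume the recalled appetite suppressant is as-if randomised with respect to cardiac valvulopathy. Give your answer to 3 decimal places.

PAF ≈ 0.496

p₁ = P(outcome | exposed) = 1273/3231 = 0.394
p₀ = P(outcome | unexposed) = 230/2495 = 0.092184
Overall risk P(Y=1) = π·p₁ + (1−π)·p₀ = 0.301×0.394 + 0.699×0.092184 = 0.18303.
Under exogeneity, PAF = [P(Y=1) − p₀] / P(Y=1).
PAF = (0.18303 − 0.092184) / 0.18303 ≈ 0.4963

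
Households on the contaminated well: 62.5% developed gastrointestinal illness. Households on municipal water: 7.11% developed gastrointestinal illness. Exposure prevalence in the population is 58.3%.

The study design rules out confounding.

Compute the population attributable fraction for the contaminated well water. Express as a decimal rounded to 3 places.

p₁ = 0.625, p₀ = 0.0711.
Overall risk P(Y=1) = π·p₁ + (1−π)·p₀ = 0.583×0.625 + 0.417×0.0711 = 0.39402.
Under exogeneity, PAF = [P(Y=1) − p₀] / P(Y=1).
PAF = (0.39402 − 0.0711) / 0.39402 ≈ 0.8196

PAF ≈ 0.820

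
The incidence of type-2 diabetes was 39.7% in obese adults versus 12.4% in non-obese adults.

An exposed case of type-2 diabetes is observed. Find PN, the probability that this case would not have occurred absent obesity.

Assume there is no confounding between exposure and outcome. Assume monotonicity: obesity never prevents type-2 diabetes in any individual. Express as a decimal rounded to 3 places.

p₁ = 0.397, p₀ = 0.124.
Under exogeneity and monotonicity, PN = (p₁ − p₀) / p₁.
PN = (0.397 − 0.124) / 0.397 = 0.273 / 0.397 ≈ 0.6877

PN ≈ 0.688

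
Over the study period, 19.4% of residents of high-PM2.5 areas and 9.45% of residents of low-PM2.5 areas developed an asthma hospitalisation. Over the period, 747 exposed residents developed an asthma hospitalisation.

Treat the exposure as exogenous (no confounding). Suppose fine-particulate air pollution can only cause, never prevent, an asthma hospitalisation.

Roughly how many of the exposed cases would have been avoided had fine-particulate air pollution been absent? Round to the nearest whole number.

p₁ = 0.194, p₀ = 0.0945.
PN = (p₁ − p₀)/p₁ = (0.194 − 0.0945) / 0.194 ≈ 0.51289.
Attributable cases ≈ PN × (exposed cases) = 0.51289 × 747 ≈ 383.13.

about 383 cases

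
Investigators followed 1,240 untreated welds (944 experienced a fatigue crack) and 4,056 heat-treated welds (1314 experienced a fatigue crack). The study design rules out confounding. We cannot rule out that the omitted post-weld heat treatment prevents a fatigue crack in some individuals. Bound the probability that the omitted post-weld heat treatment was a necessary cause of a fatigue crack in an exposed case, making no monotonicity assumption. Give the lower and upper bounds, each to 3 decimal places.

0.574 ≤ PN ≤ 0.888

p₁ = P(outcome | exposed) = 944/1240 = 0.76129
p₀ = P(outcome | unexposed) = 1314/4056 = 0.32396
Under exogeneity alone the bounds on PN are max{0,(p₁−p₀)/p₁} ≤ PN ≤ min{1,(1−p₀)/p₁}.
  lower = (p₁ − p₀)/p₁ = 0.43733 / 0.76129 ≈ 0.5745
  upper = min{1, (1 − p₀)/p₁} = 0.67604 / 0.76129 ≈ 0.8880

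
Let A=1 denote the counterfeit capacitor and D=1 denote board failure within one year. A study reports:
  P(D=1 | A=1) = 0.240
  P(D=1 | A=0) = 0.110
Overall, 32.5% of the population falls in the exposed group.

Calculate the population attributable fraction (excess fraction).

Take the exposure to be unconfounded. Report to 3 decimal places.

PAF ≈ 0.278

Let p₁ = 0.24, p₀ = 0.11.
Overall risk P(Y=1) = π·p₁ + (1−π)·p₀ = 0.325×0.24 + 0.675×0.11 = 0.15225.
Under exogeneity, PAF = [P(Y=1) − p₀] / P(Y=1).
PAF = (0.15225 − 0.11) / 0.15225 ≈ 0.2775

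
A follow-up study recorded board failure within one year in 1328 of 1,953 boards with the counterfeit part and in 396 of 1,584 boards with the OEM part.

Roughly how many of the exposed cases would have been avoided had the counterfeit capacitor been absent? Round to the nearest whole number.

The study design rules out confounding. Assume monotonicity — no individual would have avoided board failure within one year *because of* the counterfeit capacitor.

about 840 cases

p₁ = P(outcome | exposed) = 1328/1953 = 0.67998
p₀ = P(outcome | unexposed) = 396/1584 = 0.25
PN = (p₁ − p₀)/p₁ = (0.67998 − 0.25) / 0.67998 ≈ 0.63234.
Attributable cases ≈ PN × (exposed cases) = 0.63234 × 1328 ≈ 839.75.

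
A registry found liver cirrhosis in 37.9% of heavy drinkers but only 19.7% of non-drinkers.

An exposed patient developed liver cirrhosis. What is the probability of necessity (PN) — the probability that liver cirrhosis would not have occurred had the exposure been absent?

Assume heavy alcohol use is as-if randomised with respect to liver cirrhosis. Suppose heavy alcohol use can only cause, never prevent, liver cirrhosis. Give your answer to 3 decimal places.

p₁ = 0.379, p₀ = 0.197.
Under exogeneity and monotonicity, PN = (p₁ − p₀) / p₁.
PN = (0.379 − 0.197) / 0.379 = 0.182 / 0.379 ≈ 0.4802

PN ≈ 0.480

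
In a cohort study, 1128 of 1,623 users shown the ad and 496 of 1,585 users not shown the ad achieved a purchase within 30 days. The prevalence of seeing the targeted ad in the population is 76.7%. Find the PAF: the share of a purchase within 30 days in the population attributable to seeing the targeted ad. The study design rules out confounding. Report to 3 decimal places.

p₁ = P(outcome | exposed) = 1128/1623 = 0.69501
p₀ = P(outcome | unexposed) = 496/1585 = 0.31293
Overall risk P(Y=1) = π·p₁ + (1−π)·p₀ = 0.767×0.69501 + 0.233×0.31293 = 0.60599.
Under exogeneity, PAF = [P(Y=1) − p₀] / P(Y=1).
PAF = (0.60599 − 0.31293) / 0.60599 ≈ 0.4836

PAF ≈ 0.484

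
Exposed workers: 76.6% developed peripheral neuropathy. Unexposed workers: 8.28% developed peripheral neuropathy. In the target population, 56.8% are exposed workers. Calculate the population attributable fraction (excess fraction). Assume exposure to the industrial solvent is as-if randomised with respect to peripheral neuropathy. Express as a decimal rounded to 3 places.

p₁ = 0.766, p₀ = 0.0828.
Overall risk P(Y=1) = π·p₁ + (1−π)·p₀ = 0.568×0.766 + 0.432×0.0828 = 0.47086.
Under exogeneity, PAF = [P(Y=1) − p₀] / P(Y=1).
PAF = (0.47086 − 0.0828) / 0.47086 ≈ 0.8242

PAF ≈ 0.824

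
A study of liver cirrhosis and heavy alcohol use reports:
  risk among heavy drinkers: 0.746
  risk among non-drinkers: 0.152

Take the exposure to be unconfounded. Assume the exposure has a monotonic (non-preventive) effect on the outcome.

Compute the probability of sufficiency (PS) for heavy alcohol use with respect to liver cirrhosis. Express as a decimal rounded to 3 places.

PS ≈ 0.700

Let p₁ = 0.746, p₀ = 0.152.
Under exogeneity and monotonicity, PS = (p₁ − p₀) / (1 − p₀).
PS = (0.746 − 0.152) / (1 − 0.152) = 0.594 / 0.848 ≈ 0.7005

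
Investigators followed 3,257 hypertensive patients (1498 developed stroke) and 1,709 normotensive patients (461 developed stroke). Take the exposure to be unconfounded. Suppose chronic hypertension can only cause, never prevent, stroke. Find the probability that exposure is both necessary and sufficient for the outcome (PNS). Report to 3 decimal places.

PNS ≈ 0.190

p₁ = P(outcome | exposed) = 1498/3257 = 0.45993
p₀ = P(outcome | unexposed) = 461/1709 = 0.26975
Under exogeneity and monotonicity, PNS = p₁ − p₀.
PNS = 0.45993 − 0.26975 = 0.19018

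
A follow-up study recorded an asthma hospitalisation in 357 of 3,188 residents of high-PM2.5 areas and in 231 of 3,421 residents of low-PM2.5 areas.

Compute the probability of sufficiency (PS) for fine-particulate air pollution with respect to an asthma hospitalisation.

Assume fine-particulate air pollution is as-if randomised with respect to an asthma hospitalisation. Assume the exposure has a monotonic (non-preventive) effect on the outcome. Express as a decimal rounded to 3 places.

p₁ = P(outcome | exposed) = 357/3188 = 0.11198
p₀ = P(outcome | unexposed) = 231/3421 = 0.067524
Under exogeneity and monotonicity, PS = (p₁ − p₀) / (1 − p₀).
PS = (0.11198 − 0.067524) / (1 − 0.067524) = 0.044458 / 0.93248 ≈ 0.0477

PS ≈ 0.048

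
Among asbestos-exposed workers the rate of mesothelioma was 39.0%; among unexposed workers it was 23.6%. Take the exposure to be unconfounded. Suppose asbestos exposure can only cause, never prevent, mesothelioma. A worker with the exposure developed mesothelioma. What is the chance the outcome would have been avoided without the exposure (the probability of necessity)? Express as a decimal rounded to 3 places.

p₁ = 0.39, p₀ = 0.236.
Under exogeneity and monotonicity, PN = (p₁ − p₀) / p₁.
PN = (0.39 − 0.236) / 0.39 = 0.154 / 0.39 ≈ 0.3949

PN ≈ 0.395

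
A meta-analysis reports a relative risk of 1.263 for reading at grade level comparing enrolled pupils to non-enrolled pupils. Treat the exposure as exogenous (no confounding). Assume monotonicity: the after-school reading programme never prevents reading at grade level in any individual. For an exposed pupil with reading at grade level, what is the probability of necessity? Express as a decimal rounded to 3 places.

PN ≈ 0.208

Under exogeneity and monotonicity, PN = (RR − 1) / RR = 1 − 1/RR.
PN = (1.263 − 1) / 1.263 = 0.263 / 1.263 ≈ 0.2082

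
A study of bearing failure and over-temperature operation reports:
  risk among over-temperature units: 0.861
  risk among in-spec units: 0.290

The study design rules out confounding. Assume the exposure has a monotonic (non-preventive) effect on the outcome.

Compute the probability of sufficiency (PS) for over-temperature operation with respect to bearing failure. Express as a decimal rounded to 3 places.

Let p₁ = 0.861, p₀ = 0.29.
Under exogeneity and monotonicity, PS = (p₁ − p₀) / (1 − p₀).
PS = (0.861 − 0.29) / (1 − 0.29) = 0.571 / 0.71 ≈ 0.8042

PS ≈ 0.804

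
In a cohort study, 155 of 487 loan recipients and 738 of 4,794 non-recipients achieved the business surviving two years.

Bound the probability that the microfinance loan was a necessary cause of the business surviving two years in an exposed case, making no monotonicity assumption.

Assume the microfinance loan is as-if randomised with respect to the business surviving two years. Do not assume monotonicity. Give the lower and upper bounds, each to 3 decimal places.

0.516 ≤ PN ≤ 1.000

p₁ = P(outcome | exposed) = 155/487 = 0.31828
p₀ = P(outcome | unexposed) = 738/4794 = 0.15394
Under exogeneity alone the bounds on PN are max{0,(p₁−p₀)/p₁} ≤ PN ≤ min{1,(1−p₀)/p₁}.
  lower = (p₁ − p₀)/p₁ = 0.16433 / 0.31828 ≈ 0.5163
  upper = min{1, (1 − p₀)/p₁} = 0.84606 / 0.31828 ≈ 2.6583 → capped at 1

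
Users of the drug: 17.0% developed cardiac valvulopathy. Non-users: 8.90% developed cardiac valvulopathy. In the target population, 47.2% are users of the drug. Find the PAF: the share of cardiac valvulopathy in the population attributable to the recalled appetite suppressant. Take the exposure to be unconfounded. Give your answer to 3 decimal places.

p₁ = 0.17, p₀ = 0.089.
Overall risk P(Y=1) = π·p₁ + (1−π)·p₀ = 0.472×0.17 + 0.528×0.089 = 0.12723.
Under exogeneity, PAF = [P(Y=1) − p₀] / P(Y=1).
PAF = (0.12723 − 0.089) / 0.12723 ≈ 0.3005

PAF ≈ 0.300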